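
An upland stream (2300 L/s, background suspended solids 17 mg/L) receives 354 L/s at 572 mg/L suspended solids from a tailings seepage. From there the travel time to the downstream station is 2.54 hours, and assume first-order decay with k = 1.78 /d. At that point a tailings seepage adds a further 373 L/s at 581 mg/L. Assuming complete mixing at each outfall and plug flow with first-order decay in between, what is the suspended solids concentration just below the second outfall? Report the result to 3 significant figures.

Mass balance: C = (2300·17.00 + 354.0·572.0) / 2654 = 241600/2654 = 91.03 mg/L; combined flow 2654 L/s.
After decay, C = 91.03 × e^(−kt) = 91.03 × 0.8283 = 75.40 mg/L.
At the second outfall, C = (2654·75.40 + 373.0·581.0) / (2654 + 373.0) = 137.7 mg/L.

138 mg/L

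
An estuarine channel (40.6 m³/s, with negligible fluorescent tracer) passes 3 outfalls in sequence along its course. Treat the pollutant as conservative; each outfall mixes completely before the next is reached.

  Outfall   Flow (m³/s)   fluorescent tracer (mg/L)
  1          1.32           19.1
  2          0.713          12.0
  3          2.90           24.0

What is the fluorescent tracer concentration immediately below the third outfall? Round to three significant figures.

After outfall 1: Q = 40.60 + 1.320 = 41.92 m³/s; C = (40.60·0 + 1.320·19.10)/41.92 = 0.6014 mg/L.
After outfall 2: Q = 41.92 + 0.7130 = 42.63 m³/s; C = (41.92·0.6014 + 0.7130·12.00)/42.63 = 0.7921 mg/L.
After outfall 3: Q = 42.63 + 2.900 = 45.53 m³/s; C = (42.63·0.7921 + 2.900·24.00)/45.53 = 2.270 mg/L.

2.27 mg/L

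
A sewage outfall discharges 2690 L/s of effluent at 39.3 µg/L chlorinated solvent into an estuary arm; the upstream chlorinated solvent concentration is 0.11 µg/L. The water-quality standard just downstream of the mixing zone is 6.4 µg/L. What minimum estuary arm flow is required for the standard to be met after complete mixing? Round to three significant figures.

14100 L/s

Set C_mix = 6.4: (Q·0.1100 + 2690·39.30) / (Q + 2690) = 6.4
→ Q = 2690·(39.30 − 6.4)/(6.4 − 0.1100) = 14070 L/s.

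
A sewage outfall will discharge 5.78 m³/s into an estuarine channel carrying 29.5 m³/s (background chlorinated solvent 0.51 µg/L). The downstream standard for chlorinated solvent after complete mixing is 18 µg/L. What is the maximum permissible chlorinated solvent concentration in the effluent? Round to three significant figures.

At the limit, (Qr·Cr + Qe·Cₑ)/(Qr + Qe) = 18:
Cₑ = (35.28·18 − 29.50·0.5100) / 5.780 = 107.3 µg/L.

107 µg/L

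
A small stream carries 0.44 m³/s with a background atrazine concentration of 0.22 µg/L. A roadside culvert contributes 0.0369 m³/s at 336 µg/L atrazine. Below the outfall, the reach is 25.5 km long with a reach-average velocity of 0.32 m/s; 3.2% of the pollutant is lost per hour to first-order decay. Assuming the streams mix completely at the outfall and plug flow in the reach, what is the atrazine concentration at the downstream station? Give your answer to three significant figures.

12.8 µg/L

Conservation of mass: C = (0.4400·0.2200 + 0.03690·336.0) / 0.4769 = 12.50/0.4769 = 26.20 µg/L.
Travel time t = 25.5·1000 / 0.32 = 79690 s = 22.14 h.
3.2%/h lost → k = −ln(1 − 0.032) = 0.03252 h⁻¹.
First-order decay: C = 26.20·exp(−k·t) = 26.20·0.4868 = 12.75 µg/L.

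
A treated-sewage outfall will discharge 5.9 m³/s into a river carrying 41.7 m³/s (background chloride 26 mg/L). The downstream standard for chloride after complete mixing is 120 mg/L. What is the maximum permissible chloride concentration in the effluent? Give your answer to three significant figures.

At the limit, (Qr·Cr + Qe·Cₑ)/(Qr + Qe) = 120:
Cₑ = (47.60·120 − 41.70·26.00) / 5.900 = 784.4 mg/L.

784 mg/L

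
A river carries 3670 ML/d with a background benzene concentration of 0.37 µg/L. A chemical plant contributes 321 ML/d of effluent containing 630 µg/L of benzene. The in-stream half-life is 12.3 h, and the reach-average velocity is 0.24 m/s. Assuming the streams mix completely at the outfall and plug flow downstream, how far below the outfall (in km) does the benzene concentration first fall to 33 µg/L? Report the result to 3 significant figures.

6.68 km

Mass balance: C = (3670·0.3700 + 321.0·630.0) / 3991 = 203600/3991 = 51.01 µg/L.
Half-life 12.3 h → k = ln 2 / 12.3 = 0.05635 h⁻¹ = 1.352 d⁻¹.
Set 51.01·exp(−k·t) = 33 → t = ln(51.01/33)/k = 27820 s = 7.729 h.
Distance = v·t = 0.24·27820 = 6678 m = 6.678 km.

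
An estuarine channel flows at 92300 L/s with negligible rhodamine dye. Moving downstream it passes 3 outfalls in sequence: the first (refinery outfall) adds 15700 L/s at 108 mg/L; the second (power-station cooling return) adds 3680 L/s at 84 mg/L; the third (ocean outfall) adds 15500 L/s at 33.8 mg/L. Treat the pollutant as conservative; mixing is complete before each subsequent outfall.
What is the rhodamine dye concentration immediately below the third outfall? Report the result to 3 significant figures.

After outfall 1: Q = 92300 + 15700 = 108000 L/s; C = (92300·0 + 15700·108.0)/108000 = 15.70 mg/L.
After outfall 2: Q = 108000 + 3680 = 111700 L/s; C = (108000·15.70 + 3680·84.00)/111700 = 17.95 mg/L.
After outfall 3: Q = 111700 + 15500 = 127200 L/s; C = (111700·17.95 + 15500·33.80)/127200 = 19.88 mg/L.

19.9 mg/L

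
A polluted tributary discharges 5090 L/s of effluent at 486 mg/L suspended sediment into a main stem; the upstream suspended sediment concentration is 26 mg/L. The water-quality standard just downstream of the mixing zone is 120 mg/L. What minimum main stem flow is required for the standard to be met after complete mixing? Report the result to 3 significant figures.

Set C_mix = 120: (Q·26.00 + 5090·486.0) / (Q + 5090) = 120
→ Q = 5090·(486.0 − 120)/(120 − 26.00) = 19820 L/s.

19800 L/s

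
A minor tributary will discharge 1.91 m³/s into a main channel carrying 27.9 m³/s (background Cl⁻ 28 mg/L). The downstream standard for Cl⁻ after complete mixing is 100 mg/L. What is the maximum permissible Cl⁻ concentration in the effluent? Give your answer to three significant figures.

1150 mg/L

At the limit, (Qr·Cr + Qe·Cₑ)/(Qr + Qe) = 100:
Cₑ = (29.81·100 − 27.90·28.00) / 1.910 = 1152 mg/L.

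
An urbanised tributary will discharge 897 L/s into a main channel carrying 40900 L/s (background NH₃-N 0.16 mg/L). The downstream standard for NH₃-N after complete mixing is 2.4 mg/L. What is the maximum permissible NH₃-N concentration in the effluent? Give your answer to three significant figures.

105 mg/L

At the limit, (Qr·Cr + Qe·Cₑ)/(Qr + Qe) = 2.4:
Cₑ = (41800·2.4 − 40900·0.1600) / 897.0 = 104.5 mg/L.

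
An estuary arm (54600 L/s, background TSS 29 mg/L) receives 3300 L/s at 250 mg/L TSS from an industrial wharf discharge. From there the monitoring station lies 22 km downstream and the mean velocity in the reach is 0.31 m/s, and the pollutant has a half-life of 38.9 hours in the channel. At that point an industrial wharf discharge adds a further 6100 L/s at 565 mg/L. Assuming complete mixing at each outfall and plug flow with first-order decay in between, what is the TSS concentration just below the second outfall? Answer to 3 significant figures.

Conservation of mass: C = (54600·29.00 + 3300·250.0) / 57900 = 2408000/57900 = 41.60 mg/L; combined flow 57900 L/s.
Travel time t = 22·1000 / 0.31 = 70970 s = 19.71 h.
Half-life 38.9 h → k = ln 2 / 38.9 = 0.01782 h⁻¹ = 0.4276 d⁻¹.
After decay, C = 41.60 × e^(−kt) = 41.60 × 0.7038 = 29.28 mg/L.
At the second outfall, C = (57900·29.28 + 6100·565.0) / (57900 + 6100) = 80.34 mg/L.

80.3 mg/L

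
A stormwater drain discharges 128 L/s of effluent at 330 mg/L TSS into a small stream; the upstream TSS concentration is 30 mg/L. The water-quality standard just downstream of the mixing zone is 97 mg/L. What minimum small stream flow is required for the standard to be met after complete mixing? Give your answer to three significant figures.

Set C_mix = 97: (Q·30.00 + 128.0·330.0) / (Q + 128.0) = 97
→ Q = 128.0·(330.0 − 97)/(97 − 30.00) = 445.1 L/s.

445 L/s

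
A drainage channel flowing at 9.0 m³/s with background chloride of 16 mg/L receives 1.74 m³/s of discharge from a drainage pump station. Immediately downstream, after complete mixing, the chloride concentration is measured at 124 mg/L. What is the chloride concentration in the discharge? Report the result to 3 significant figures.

683 mg/L

Mass balance: 9.000·16.00 + 1.740·Cₑ = 10.74·124.0
→ Cₑ = (10.74·124.0 − 9.000·16.00) / 1.740 = 682.6 mg/L.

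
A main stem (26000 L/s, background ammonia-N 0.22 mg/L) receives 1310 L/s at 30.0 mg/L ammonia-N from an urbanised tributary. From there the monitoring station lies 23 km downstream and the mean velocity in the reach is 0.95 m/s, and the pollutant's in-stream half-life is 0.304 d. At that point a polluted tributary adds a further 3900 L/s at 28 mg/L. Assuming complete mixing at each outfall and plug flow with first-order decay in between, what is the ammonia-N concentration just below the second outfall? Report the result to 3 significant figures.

4.26 mg/L

Mixed concentration C = ΣQC/ΣQ = (26000·0.2200 + 1310·30.00) / 27310 = 45020/27310 = 1.648 mg/L; combined flow 27310 L/s.
Travel time t = 23·1000 / 0.95 = 24210 s = 6.725 h.
Half-life 0.304 d → k = ln 2 / 0.304 = 2.280 d⁻¹.
Decay over the reach: 1.648·exp(−kt) = 1.648·0.5279 = 0.8702 mg/L.
At the second outfall, C = (27310·0.8702 + 3900·28.00) / (27310 + 3900) = 4.260 mg/L.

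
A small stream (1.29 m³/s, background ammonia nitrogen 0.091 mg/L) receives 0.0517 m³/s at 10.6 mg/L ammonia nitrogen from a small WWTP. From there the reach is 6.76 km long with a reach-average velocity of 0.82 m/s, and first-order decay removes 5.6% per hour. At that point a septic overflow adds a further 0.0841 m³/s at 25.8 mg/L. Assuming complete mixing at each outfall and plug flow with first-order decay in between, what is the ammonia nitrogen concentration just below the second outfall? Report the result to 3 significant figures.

1.93 mg/L

Flow-weighted average: C = (1.290·0.09100 + 0.05170·10.60) / 1.342 = 0.6654/1.342 = 0.4959 mg/L; combined flow 1.342 m³/s.
Travel time t = 6.76·1000 / 0.82 = 8244 s = 2.290 h.
5.6%/h lost → k = −ln(1 − 0.056) = 0.05763 h⁻¹.
First-order decay: C = 0.4959·exp(−k·t) = 0.4959·0.8764 = 0.4346 mg/L.
Second outfall: C = (1.342·0.4346 + 0.08410·25.80)/1.426 = 1.931 mg/L.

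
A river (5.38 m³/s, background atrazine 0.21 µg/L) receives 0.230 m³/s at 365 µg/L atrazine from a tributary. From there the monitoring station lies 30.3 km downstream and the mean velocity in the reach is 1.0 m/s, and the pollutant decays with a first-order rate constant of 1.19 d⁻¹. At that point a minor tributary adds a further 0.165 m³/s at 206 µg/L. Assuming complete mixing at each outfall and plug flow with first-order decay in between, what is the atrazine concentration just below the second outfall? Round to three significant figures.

15.6 µg/L

Mixed concentration C = ΣQC/ΣQ = (5.380·0.2100 + 0.2300·365.0) / 5.610 = 85.08/5.610 = 15.17 µg/L; combined flow 5.610 m³/s.
Travel time t = 30.3·1000 / 1.0 = 30300 s = 8.417 h.
Applying C = C₀e^(−kt): 15.17 × 0.6588 = 9.991 µg/L.
At the second outfall, C = (5.610·9.991 + 0.1650·206.0) / (5.610 + 0.1650) = 15.59 µg/L.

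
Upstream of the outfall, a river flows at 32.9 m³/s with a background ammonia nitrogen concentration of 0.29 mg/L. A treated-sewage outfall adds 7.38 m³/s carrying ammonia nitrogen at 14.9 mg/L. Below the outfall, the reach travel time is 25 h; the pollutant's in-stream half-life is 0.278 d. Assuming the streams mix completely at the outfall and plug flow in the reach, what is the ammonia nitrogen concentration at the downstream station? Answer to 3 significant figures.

0.221 mg/L

After mixing, C = (32.90·0.2900 + 7.380·14.90) / 40.28 = 119.5/40.28 = 2.967 mg/L.
Half-life 0.278 d → k = ln 2 / 0.278 = 2.493 d⁻¹.
Decay over the reach: 2.967·exp(−kt) = 2.967·0.07448 = 0.2210 mg/L.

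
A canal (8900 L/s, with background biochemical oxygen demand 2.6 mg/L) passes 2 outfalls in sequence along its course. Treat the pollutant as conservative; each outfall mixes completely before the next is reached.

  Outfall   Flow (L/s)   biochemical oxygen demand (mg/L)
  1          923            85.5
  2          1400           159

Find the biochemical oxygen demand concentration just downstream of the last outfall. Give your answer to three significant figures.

28.9 mg/L

After outfall 1: Q = 8900 + 923.0 = 9823 L/s; C = (8900·2.600 + 923.0·85.50)/9823 = 10.39 mg/L.
After outfall 2: Q = 9823 + 1400 = 11220 L/s; C = (9823·10.39 + 1400·159.0)/11220 = 28.93 mg/L.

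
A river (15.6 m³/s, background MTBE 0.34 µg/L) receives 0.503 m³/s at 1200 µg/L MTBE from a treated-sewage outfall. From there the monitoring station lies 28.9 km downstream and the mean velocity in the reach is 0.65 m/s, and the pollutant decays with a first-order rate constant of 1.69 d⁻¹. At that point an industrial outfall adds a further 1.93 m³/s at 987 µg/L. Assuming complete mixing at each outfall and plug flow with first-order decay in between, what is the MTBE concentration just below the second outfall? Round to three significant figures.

Mass balance: C = (15.60·0.3400 + 0.5030·1200) / 16.10 = 608.9/16.10 = 37.81 µg/L; combined flow 16.10 m³/s.
Travel time t = 28.9·1000 / 0.65 = 44460 s = 12.35 h.
First-order decay: C = 37.81·exp(−k·t) = 37.81·0.4191 = 15.85 µg/L.
Second outfall: C = (16.10·15.85 + 1.930·987.0)/18.03 = 119.8 µg/L.

120 µg/L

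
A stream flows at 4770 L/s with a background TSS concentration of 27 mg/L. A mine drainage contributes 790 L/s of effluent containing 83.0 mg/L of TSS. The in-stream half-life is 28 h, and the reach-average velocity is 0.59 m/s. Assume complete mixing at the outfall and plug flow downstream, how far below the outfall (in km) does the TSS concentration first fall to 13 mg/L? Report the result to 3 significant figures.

Conservation of mass: C = (4770·27.00 + 790.0·83.00) / 5560 = 194400/5560 = 34.96 mg/L.
Half-life 28 h → k = ln 2 / 28 = 0.02476 h⁻¹ = 0.5941 d⁻¹.
Set 34.96·exp(−k·t) = 13 → t = ln(34.96/13)/k = 143800 s = 39.96 h.
Distance = v·t = 0.59·143800 = 84870 m = 84.87 km.

84.9 km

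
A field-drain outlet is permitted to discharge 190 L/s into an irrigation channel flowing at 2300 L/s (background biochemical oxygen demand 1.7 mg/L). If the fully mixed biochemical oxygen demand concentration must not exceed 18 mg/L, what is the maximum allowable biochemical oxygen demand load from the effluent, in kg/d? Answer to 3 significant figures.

3530 kg/d

Mass balance at the limit: 2300·1.700 + 190.0·Cₑ = 2490·18 → Cₑ = 215.3 mg/L.
190.0 L/s = 0.1900 m³/s. Load = 0.1900 m³/s × 215.3 g/m³ × 86 400 s/d = 3535 kg/d.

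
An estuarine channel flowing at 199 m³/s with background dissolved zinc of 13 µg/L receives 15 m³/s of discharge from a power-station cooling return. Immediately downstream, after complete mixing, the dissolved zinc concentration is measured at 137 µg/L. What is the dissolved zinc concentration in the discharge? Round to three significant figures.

Mass balance: 199.0·13.00 + 15.00·Cₑ = 214.0·137.0
→ Cₑ = (214.0·137.0 − 199.0·13.00) / 15.00 = 1782 µg/L.

1780 µg/L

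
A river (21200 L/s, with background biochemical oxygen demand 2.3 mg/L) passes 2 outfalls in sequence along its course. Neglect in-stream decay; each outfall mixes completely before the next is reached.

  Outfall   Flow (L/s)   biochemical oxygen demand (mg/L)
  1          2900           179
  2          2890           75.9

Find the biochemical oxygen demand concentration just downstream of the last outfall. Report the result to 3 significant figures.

29.2 mg/L

Outfall 1: combined Q = 24100 L/s; C = (21200·2.300 + 2900·179.0)/24100 = 23.56 mg/L.
Outfall 2: combined Q = 26990 L/s; C = (24100·23.56 + 2890·75.90)/26990 = 29.17 mg/L.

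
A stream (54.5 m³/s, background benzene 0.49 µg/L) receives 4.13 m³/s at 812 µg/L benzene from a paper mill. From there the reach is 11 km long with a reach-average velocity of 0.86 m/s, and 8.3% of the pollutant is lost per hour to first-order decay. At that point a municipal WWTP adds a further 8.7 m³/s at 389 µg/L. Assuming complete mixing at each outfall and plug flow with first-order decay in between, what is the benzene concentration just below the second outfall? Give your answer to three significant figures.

87.2 µg/L

Mixed concentration C = ΣQC/ΣQ = (54.50·0.4900 + 4.130·812.0) / 58.63 = 3380/58.63 = 57.65 µg/L; combined flow 58.63 m³/s.
Travel time t = 11·1000 / 0.86 = 12790 s = 3.553 h.
8.3%/h lost → k = −ln(1 − 0.083) = 0.08665 h⁻¹.
After decay, C = 57.65 × e^(−kt) = 57.65 × 0.7350 = 42.38 µg/L.
Second outfall: C = (58.63·42.38 + 8.700·389.0)/67.33 = 87.17 µg/L.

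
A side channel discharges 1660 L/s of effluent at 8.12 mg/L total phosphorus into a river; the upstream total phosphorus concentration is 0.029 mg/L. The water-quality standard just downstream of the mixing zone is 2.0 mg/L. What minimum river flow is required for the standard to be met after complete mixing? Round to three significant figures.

Set C_mix = 2.0: (Q·0.02900 + 1660·8.120) / (Q + 1660) = 2.0
→ Q = 1660·(8.120 − 2.0)/(2.0 − 0.02900) = 5154 L/s.

5150 L/s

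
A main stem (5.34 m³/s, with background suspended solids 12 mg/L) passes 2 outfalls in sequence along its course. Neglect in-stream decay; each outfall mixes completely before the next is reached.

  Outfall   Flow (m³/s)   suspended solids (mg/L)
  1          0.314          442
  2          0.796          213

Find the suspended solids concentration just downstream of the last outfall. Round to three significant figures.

57.7 mg/L

After outfall 1: Q = 5.340 + 0.3140 = 5.654 m³/s; C = (5.340·12.00 + 0.3140·442.0)/5.654 = 35.88 mg/L.
After outfall 2: Q = 5.654 + 0.7960 = 6.450 m³/s; C = (5.654·35.88 + 0.7960·213.0)/6.450 = 57.74 mg/L.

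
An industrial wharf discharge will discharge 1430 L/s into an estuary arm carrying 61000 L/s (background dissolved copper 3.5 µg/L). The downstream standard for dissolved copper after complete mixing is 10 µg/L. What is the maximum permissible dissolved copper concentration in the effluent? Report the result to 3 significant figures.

287 µg/L

At the limit, (Qr·Cr + Qe·Cₑ)/(Qr + Qe) = 10:
Cₑ = (62430·10 − 61000·3.500) / 1430 = 287.3 µg/L.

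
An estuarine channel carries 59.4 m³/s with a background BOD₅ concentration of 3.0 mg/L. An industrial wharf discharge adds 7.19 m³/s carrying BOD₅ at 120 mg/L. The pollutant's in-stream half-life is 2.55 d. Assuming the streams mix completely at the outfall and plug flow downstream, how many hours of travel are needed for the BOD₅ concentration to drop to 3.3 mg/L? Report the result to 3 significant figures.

Mixed concentration C = ΣQC/ΣQ = (59.40·3.000 + 7.190·120.0) / 66.59 = 1041/66.59 = 15.63 mg/L.
Half-life 2.55 d → k = ln 2 / 2.55 = 0.2718 d⁻¹.
15.63·exp(−k·t) = 3.3 → t = ln(15.63/3.3)/k = 494400 s = 137.3 h.

137 h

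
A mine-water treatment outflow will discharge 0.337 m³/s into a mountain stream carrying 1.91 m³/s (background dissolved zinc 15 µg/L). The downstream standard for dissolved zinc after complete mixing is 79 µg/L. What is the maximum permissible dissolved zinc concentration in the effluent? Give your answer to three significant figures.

At the limit, (Qr·Cr + Qe·Cₑ)/(Qr + Qe) = 79:
Cₑ = (2.247·79 − 1.910·15.00) / 0.3370 = 441.7 µg/L.

442 µg/L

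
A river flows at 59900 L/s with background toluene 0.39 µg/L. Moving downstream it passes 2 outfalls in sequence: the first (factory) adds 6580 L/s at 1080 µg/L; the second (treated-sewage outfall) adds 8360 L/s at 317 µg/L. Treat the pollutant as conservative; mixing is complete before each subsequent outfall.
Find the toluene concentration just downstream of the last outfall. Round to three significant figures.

131 µg/L

Outfall 1: combined Q = 66480 L/s; C = (59900·0.3900 + 6580·1080)/66480 = 107.2 µg/L.
Outfall 2: combined Q = 74840 L/s; C = (66480·107.2 + 8360·317.0)/74840 = 130.7 µg/L.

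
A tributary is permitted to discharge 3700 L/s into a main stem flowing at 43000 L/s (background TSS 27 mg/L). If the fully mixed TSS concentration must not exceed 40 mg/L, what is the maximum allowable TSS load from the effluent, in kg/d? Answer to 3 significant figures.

61100 kg/d

Mass balance at the limit: 43000·27.00 + 3700·Cₑ = 46700·40 → Cₑ = 191.1 mg/L.
3700 L/s = 3.700 m³/s. Load = 3.700 m³/s × 191.1 g/m³ × 86 400 s/d = 61080 kg/d.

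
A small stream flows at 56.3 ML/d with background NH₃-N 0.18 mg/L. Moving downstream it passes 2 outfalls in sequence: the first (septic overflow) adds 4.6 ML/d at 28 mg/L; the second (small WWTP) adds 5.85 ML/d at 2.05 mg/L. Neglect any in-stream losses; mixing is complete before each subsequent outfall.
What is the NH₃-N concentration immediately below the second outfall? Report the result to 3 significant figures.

After outfall 1: Q = 56.30 + 4.600 = 60.90 ML/d; C = (56.30·0.1800 + 4.600·28.00)/60.90 = 2.281 mg/L.
After outfall 2: Q = 60.90 + 5.850 = 66.75 ML/d; C = (60.90·2.281 + 5.850·2.050)/66.75 = 2.261 mg/L.

2.26 mg/L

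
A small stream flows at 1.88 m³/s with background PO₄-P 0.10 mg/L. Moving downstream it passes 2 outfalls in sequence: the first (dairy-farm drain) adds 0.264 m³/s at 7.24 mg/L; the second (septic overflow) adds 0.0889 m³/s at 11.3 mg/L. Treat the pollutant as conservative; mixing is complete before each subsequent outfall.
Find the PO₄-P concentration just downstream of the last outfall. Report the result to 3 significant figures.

1.39 mg/L

After outfall 1: Q = 1.880 + 0.2640 = 2.144 m³/s; C = (1.880·0.1000 + 0.2640·7.240)/2.144 = 0.9792 mg/L.
After outfall 2: Q = 2.144 + 0.08890 = 2.233 m³/s; C = (2.144·0.9792 + 0.08890·11.30)/2.233 = 1.390 mg/L.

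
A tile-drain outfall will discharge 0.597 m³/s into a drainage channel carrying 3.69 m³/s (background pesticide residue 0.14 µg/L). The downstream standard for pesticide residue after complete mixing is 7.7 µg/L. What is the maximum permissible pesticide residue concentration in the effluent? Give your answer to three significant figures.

At the limit, (Qr·Cr + Qe·Cₑ)/(Qr + Qe) = 7.7:
Cₑ = (4.287·7.7 − 3.690·0.1400) / 0.5970 = 54.43 µg/L.

54.4 µg/L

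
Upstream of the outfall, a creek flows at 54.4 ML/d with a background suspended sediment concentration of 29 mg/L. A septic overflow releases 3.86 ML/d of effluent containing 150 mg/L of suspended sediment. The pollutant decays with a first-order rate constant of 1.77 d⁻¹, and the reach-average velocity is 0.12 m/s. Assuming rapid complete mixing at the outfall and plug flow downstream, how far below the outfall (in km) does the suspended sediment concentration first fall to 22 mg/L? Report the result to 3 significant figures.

3.05 km

Mixed concentration C = ΣQC/ΣQ = (54.40·29.00 + 3.860·150.0) / 58.26 = 2157/58.26 = 37.02 mg/L.
Set 37.02·exp(−k·t) = 22 → t = ln(37.02/22)/k = 25400 s = 7.055 h.
Distance = v·t = 0.12·25400 = 3048 m = 3.048 km.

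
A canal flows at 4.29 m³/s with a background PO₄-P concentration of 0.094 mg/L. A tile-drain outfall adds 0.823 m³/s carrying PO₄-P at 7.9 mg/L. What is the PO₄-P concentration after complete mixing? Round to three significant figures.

After mixing, C = (4.290·0.09400 + 0.8230·7.900) / 5.113 = 6.905/5.113 = 1.350 mg/L.

1.35 mg/L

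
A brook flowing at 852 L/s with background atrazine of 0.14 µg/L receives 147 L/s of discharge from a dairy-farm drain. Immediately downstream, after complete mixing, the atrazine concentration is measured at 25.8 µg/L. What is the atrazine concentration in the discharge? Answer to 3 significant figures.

175 µg/L

Mass balance: 852.0·0.1400 + 147.0·Cₑ = 999.0·25.80
→ Cₑ = (999.0·25.80 − 852.0·0.1400) / 147.0 = 174.5 µg/L.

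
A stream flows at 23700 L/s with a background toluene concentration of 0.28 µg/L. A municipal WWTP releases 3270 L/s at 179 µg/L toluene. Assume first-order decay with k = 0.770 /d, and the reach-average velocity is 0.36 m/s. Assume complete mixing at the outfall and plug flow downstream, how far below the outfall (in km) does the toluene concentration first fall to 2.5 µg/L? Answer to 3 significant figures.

87.8 km

Conservation of mass: C = (23700·0.2800 + 3270·179.0) / 26970 = 592000/26970 = 21.95 µg/L.
Set 21.95·exp(−k·t) = 2.5 → t = ln(21.95/2.5)/k = 243800 s = 67.71 h.
Distance = v·t = 0.36·243800 = 87760 m = 87.76 km.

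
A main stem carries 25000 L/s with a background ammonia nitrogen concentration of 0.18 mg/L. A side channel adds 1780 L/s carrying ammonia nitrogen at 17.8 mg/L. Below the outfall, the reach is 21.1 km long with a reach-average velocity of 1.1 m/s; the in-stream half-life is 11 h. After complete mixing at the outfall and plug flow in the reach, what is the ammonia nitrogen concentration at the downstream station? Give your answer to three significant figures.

0.966 mg/L

After mixing, C = (25000·0.1800 + 1780·17.80) / 26780 = 36180/26780 = 1.351 mg/L.
Travel time t = 21.1·1000 / 1.1 = 19180 s = 5.328 h.
Half-life 11 h → k = ln 2 / 11 = 0.06301 h⁻¹ = 1.512 d⁻¹.
Applying C = C₀e^(−kt): 1.351 × 0.7148 = 0.9658 mg/L.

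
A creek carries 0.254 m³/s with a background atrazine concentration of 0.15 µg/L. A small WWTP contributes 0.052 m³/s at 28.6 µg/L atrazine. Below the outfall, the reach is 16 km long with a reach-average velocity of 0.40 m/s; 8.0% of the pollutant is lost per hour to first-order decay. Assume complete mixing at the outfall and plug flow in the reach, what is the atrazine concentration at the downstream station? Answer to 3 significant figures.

1.97 µg/L

After mixing, C = (0.2540·0.1500 + 0.05200·28.60) / 0.3060 = 1.525/0.3060 = 4.985 µg/L.
Travel time t = 16·1000 / 0.40 = 40000 s = 11.11 h.
8.0%/h lost → k = −ln(1 − 0.08) = 0.08338 h⁻¹.
After decay, C = 4.985 × e^(−kt) = 4.985 × 0.3960 = 1.974 µg/L.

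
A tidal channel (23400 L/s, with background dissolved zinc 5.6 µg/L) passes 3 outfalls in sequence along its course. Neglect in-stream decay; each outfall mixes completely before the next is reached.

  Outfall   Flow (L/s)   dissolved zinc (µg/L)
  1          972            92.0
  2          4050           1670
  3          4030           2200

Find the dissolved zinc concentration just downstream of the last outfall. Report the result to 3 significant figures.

Below outfall 1: Q → 24370 L/s, C = (23400·5.600 + 972.0·92.00)/24370 = 9.046 µg/L.
Below outfall 2: Q → 28420 L/s, C = (24370·9.046 + 4050·1670)/28420 = 245.7 µg/L.
Below outfall 3: Q → 32450 L/s, C = (28420·245.7 + 4030·2200)/32450 = 488.4 µg/L.

488 µg/L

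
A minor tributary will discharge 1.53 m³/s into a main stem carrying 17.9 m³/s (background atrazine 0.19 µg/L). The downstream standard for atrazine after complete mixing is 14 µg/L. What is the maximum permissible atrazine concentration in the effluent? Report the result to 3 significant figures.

At the limit, (Qr·Cr + Qe·Cₑ)/(Qr + Qe) = 14:
Cₑ = (19.43·14 − 17.90·0.1900) / 1.530 = 175.6 µg/L.

176 µg/L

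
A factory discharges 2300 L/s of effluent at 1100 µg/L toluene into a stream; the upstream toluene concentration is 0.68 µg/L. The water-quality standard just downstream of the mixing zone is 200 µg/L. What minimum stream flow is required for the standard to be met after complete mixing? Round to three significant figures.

10400 L/s

Set C_mix = 200: (Q·0.6800 + 2300·1100) / (Q + 2300) = 200
→ Q = 2300·(1100 − 200)/(200 − 0.6800) = 10390 L/s.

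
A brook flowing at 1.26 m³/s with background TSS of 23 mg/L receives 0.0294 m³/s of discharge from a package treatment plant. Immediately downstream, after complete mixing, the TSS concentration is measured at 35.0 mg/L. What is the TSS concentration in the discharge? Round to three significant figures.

Mass balance: 1.260·23.00 + 0.02940·Cₑ = 1.289·35.00
→ Cₑ = (1.289·35.00 − 1.260·23.00) / 0.02940 = 549.3 mg/L.

549 mg/L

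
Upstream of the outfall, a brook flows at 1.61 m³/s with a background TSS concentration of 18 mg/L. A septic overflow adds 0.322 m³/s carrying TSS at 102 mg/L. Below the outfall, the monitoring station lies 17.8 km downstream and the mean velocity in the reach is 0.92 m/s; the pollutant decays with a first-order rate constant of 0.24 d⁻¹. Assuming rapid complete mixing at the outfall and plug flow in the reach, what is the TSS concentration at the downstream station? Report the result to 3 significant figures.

Flow-weighted average: C = (1.610·18.00 + 0.3220·102.0) / 1.932 = 61.82/1.932 = 32.00 mg/L.
Travel time t = 17.8·1000 / 0.92 = 19350 s = 5.374 h.
Decay over the reach: 32.00·exp(−kt) = 32.00·0.9477 = 30.33 mg/L.

30.3 mg/L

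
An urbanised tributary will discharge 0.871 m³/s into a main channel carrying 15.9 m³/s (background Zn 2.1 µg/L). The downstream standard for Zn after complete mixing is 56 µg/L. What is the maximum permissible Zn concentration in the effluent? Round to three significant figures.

At the limit, (Qr·Cr + Qe·Cₑ)/(Qr + Qe) = 56:
Cₑ = (16.77·56 − 15.90·2.100) / 0.8710 = 1040 µg/L.

1040 µg/L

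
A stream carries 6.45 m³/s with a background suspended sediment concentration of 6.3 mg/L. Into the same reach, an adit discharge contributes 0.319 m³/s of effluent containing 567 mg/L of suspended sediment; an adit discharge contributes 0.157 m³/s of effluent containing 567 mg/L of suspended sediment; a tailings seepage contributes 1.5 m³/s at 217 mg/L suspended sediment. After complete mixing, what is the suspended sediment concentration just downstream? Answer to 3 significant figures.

Conservation of mass: C = (6.450·6.300 + 0.3190·567.0 + 0.1570·567.0 + 1.500·217.0) / 8.426 = 636.0/8.426 = 75.48 mg/L.

75.5 mg/L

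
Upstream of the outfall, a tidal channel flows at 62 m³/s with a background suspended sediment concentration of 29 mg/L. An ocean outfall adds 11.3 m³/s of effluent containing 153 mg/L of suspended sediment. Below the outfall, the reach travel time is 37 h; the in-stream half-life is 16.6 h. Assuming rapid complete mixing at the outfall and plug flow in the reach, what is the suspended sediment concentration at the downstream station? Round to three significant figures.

Conservation of mass: C = (62.00·29.00 + 11.30·153.0) / 73.30 = 3527/73.30 = 48.12 mg/L.
Half-life 16.6 h → k = ln 2 / 16.6 = 0.04176 h⁻¹ = 1.002 d⁻¹.
Decay over the reach: 48.12·exp(−kt) = 48.12·0.2133 = 10.26 mg/L.

10.3 mg/L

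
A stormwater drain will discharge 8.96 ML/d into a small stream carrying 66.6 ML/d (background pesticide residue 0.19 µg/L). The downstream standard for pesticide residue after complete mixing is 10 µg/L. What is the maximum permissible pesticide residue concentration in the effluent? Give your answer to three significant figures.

82.9 µg/L

At the limit, (Qr·Cr + Qe·Cₑ)/(Qr + Qe) = 10:
Cₑ = (75.56·10 − 66.60·0.1900) / 8.960 = 82.92 µg/L.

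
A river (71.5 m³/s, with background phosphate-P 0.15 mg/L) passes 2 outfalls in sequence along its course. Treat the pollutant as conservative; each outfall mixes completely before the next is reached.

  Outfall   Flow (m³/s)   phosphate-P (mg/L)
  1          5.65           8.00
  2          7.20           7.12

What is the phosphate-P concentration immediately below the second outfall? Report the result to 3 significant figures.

Below outfall 1: Q → 77.15 m³/s, C = (71.50·0.1500 + 5.650·8.000)/77.15 = 0.7249 mg/L.
Below outfall 2: Q → 84.35 m³/s, C = (77.15·0.7249 + 7.200·7.120)/84.35 = 1.271 mg/L.

1.27 mg/L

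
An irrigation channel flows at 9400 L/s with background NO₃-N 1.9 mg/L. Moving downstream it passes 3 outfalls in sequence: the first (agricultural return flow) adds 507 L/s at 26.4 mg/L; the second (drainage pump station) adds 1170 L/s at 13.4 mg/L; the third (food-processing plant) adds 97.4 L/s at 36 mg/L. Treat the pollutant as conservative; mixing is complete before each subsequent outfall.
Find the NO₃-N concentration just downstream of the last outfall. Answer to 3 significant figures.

Below outfall 1: Q → 9907 L/s, C = (9400·1.900 + 507.0·26.40)/9907 = 3.154 mg/L.
Below outfall 2: Q → 11080 L/s, C = (9907·3.154 + 1170·13.40)/11080 = 4.236 mg/L.
Below outfall 3: Q → 11170 L/s, C = (11080·4.236 + 97.40·36.00)/11170 = 4.513 mg/L.

4.51 mg/L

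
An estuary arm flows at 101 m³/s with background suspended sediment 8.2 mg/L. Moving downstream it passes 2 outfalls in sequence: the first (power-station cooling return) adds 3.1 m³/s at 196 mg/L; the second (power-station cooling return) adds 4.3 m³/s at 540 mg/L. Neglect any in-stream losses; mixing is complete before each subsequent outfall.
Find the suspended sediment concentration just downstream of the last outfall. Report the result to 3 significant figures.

Below outfall 1: Q → 104.1 m³/s, C = (101.0·8.200 + 3.100·196.0)/104.1 = 13.79 mg/L.
Below outfall 2: Q → 108.4 m³/s, C = (104.1·13.79 + 4.300·540.0)/108.4 = 34.67 mg/L.

34.7 mg/L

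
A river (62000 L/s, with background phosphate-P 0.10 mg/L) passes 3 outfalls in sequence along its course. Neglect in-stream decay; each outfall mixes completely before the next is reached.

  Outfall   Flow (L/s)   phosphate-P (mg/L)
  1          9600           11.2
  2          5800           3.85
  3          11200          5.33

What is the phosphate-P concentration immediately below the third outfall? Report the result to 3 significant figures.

Outfall 1: combined Q = 71600 L/s; C = (62000·0.1000 + 9600·11.20)/71600 = 1.588 mg/L.
Outfall 2: combined Q = 77400 L/s; C = (71600·1.588 + 5800·3.850)/77400 = 1.758 mg/L.
Outfall 3: combined Q = 88600 L/s; C = (77400·1.758 + 11200·5.330)/88600 = 2.209 mg/L.

2.21 mg/L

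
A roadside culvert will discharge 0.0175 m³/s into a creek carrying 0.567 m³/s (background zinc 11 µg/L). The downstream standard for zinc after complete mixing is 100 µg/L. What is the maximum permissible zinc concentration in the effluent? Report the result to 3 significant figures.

2980 µg/L

At the limit, (Qr·Cr + Qe·Cₑ)/(Qr + Qe) = 100:
Cₑ = (0.5845·100 − 0.5670·11.00) / 0.01750 = 2984 µg/L.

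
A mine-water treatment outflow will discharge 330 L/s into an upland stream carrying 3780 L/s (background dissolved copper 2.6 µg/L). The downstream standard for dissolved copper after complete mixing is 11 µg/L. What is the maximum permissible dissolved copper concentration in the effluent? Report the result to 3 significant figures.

At the limit, (Qr·Cr + Qe·Cₑ)/(Qr + Qe) = 11:
Cₑ = (4110·11 − 3780·2.600) / 330.0 = 107.2 µg/L.

107 µg/L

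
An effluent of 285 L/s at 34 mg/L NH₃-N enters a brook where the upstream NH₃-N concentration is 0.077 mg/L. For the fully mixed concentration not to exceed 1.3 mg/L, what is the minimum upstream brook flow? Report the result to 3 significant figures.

7620 L/s

Set C_mix = 1.3: (Q·0.07700 + 285.0·34.00) / (Q + 285.0) = 1.3
→ Q = 285.0·(34.00 − 1.3)/(1.3 − 0.07700) = 7620 L/s.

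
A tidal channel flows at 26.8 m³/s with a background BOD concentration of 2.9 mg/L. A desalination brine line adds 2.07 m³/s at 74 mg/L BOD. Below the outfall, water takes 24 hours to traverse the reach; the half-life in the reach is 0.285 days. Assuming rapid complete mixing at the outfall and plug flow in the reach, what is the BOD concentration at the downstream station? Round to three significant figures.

0.703 mg/L

Conservation of mass: C = (26.80·2.900 + 2.070·74.00) / 28.87 = 230.9/28.87 = 7.998 mg/L.
Half-life 0.285 d → k = ln 2 / 0.285 = 2.432 d⁻¹.
After decay, C = 7.998 × e^(−kt) = 7.998 × 0.08785 = 0.7026 mg/L.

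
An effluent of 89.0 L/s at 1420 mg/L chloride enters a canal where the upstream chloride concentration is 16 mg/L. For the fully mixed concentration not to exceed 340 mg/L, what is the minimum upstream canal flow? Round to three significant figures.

Set C_mix = 340: (Q·16.00 + 89.00·1420) / (Q + 89.00) = 340
→ Q = 89.00·(1420 − 340)/(340 − 16.00) = 296.7 L/s.

297 L/s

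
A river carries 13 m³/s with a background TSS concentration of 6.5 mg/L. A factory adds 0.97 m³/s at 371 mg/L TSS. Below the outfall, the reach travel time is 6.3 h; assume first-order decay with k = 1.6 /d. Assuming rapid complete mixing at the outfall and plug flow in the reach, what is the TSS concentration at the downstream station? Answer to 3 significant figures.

20.9 mg/L

Mixed concentration C = ΣQC/ΣQ = (13.00·6.500 + 0.9700·371.0) / 13.97 = 444.4/13.97 = 31.81 mg/L.
Applying C = C₀e^(−kt): 31.81 × 0.6570 = 20.90 mg/L.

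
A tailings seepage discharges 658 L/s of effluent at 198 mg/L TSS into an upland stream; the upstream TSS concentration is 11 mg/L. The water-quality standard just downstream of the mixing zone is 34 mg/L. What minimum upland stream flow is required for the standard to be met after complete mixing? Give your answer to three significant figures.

Set C_mix = 34: (Q·11.00 + 658.0·198.0) / (Q + 658.0) = 34
→ Q = 658.0·(198.0 − 34)/(34 − 11.00) = 4692 L/s.

4690 L/s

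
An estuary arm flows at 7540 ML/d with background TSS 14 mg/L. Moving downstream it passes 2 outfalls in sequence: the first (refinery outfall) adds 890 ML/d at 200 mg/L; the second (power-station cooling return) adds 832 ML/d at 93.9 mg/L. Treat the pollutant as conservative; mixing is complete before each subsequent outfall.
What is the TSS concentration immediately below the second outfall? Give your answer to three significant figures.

After outfall 1: Q = 7540 + 890.0 = 8430 ML/d; C = (7540·14.00 + 890.0·200.0)/8430 = 33.64 mg/L.
After outfall 2: Q = 8430 + 832.0 = 9262 ML/d; C = (8430·33.64 + 832.0·93.90)/9262 = 39.05 mg/L.

39.1 mg/L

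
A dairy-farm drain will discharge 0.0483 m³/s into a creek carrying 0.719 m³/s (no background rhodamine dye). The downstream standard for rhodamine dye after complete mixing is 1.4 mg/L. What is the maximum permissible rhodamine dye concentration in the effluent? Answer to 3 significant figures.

At the limit, (Qr·Cr + Qe·Cₑ)/(Qr + Qe) = 1.4:
Cₑ = (0.7673·1.4 − 0.7190·0) / 0.04830 = 22.24 mg/L.

22.2 mg/L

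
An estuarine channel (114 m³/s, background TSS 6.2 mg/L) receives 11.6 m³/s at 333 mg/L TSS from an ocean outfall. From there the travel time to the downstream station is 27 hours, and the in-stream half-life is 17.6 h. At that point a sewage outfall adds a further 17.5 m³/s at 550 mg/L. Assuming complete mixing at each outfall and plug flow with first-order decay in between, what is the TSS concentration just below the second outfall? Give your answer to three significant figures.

78.3 mg/L

Flow-weighted average: C = (114.0·6.200 + 11.60·333.0) / 125.6 = 4570/125.6 = 36.38 mg/L; combined flow 125.6 m³/s.
Half-life 17.6 h → k = ln 2 / 17.6 = 0.03938 h⁻¹ = 0.9452 d⁻¹.
After decay, C = 36.38 × e^(−kt) = 36.38 × 0.3453 = 12.56 mg/L.
At the second outfall, C = (125.6·12.56 + 17.50·550.0) / (125.6 + 17.50) = 78.29 mg/L.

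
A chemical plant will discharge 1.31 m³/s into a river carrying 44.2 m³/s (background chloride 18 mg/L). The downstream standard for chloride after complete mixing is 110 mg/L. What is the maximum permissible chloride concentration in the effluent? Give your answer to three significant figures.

At the limit, (Qr·Cr + Qe·Cₑ)/(Qr + Qe) = 110:
Cₑ = (45.51·110 − 44.20·18.00) / 1.310 = 3214 mg/L.

3210 mg/L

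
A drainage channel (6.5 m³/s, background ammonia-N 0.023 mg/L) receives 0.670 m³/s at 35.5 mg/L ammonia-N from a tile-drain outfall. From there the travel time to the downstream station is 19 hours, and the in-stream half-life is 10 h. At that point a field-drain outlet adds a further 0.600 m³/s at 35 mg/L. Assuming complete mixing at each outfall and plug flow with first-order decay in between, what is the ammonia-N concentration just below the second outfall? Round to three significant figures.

Conservation of mass: C = (6.500·0.02300 + 0.6700·35.50) / 7.170 = 23.93/7.170 = 3.338 mg/L; combined flow 7.170 m³/s.
Half-life 10 h → k = ln 2 / 10 = 0.06931 h⁻¹ = 1.664 d⁻¹.
Decay over the reach: 3.338·exp(−kt) = 3.338·0.2679 = 0.8944 mg/L.
At the second outfall, C = (7.170·0.8944 + 0.6000·35.00) / (7.170 + 0.6000) = 3.528 mg/L.

3.53 mg/L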